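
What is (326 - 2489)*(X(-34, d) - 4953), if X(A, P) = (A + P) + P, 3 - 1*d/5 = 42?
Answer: 11630451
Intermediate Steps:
d = -195 (d = 15 - 5*42 = 15 - 210 = -195)
X(A, P) = A + 2*P
(326 - 2489)*(X(-34, d) - 4953) = (326 - 2489)*((-34 + 2*(-195)) - 4953) = -2163*((-34 - 390) - 4953) = -2163*(-424 - 4953) = -2163*(-5377) = 11630451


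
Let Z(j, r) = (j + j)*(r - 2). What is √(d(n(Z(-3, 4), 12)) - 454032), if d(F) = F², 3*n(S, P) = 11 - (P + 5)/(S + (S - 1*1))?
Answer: 32*I*√2493989/75 ≈ 673.81*I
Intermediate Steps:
Z(j, r) = 2*j*(-2 + r) (Z(j, r) = (2*j)*(-2 + r) = 2*j*(-2 + r))
n(S, P) = 11/3 - (5 + P)/(3*(-1 + 2*S)) (n(S, P) = (11 - (P + 5)/(S + (S - 1*1)))/3 = (11 - (5 + P)/(S + (S - 1)))/3 = (11 - (5 + P)/(S + (-1 + S)))/3 = (11 - (5 + P)/(-1 + 2*S))/3 = 11/3 - (5 + P)/(3*(-1 + 2*S)))
√(d(n(Z(-3, 4), 12)) - 454032) = √(((-16 - 1*12 + 22*(2*(-3)*(-2 + 4)))/(3*(-1 + 2*(2*(-3)*(-2 + 4)))))² - 454032) = √(((-16 - 12 + 22*(2*(-3)*2))/(3*(-1 + 2*(2*(-3)*2))))² - 454032) = √(((-16 - 12 + 22*(-12))/(3*(-1 + 2*(-12))))² - 454032) = √(((-16 - 12 - 264)/(3*(-1 - 24)))² - 454032) = √(((⅓)*(-292)/(-25))² - 454032) = √(((⅓)*(-1/25)*(-292))² - 454032) = √((292/75)² - 454032) = √(85264/5625 - 454032) = √(-2553844736/5625) = 32*I*√2493989/75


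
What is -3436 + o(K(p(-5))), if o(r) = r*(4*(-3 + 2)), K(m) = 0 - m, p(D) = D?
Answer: -3456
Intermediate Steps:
K(m) = -m
o(r) = -4*r (o(r) = r*(4*(-1)) = r*(-4) = -4*r)
-3436 + o(K(p(-5))) = -3436 - (-4)*(-5) = -3436 - 4*5 = -3436 - 20 = -3456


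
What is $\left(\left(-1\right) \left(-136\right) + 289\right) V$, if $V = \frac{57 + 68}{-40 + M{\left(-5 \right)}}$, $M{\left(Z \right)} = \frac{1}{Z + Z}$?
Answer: $- \frac{531250}{401} \approx -1324.8$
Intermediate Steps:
$M{\left(Z \right)} = \frac{1}{2 Z}$
$V = - \frac{1250}{401}$ ($V = \frac{57 + 68}{-40 + \frac{1}{2 \left(-5\right)}} = \frac{125}{-40 + \frac{1}{2} \left(- \frac{1}{5}\right)} = \frac{125}{-40 - \frac{1}{10}} = \frac{125}{- \frac{401}{10}} = 125 \left(- \frac{10}{401}\right) = - \frac{1250}{401} \approx -3.1172$)
$\left(\left(-1\right) \left(-136\right) + 289\right) V = \left(\left(-1\right) \left(-136\right) + 289\right) \left(- \frac{1250}{401}\right) = \left(136 + 289\right) \left(- \frac{1250}{401}\right) = 425 \left(- \frac{1250}{401}\right) = - \frac{531250}{401}$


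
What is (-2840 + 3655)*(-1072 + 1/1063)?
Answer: -928721025/1063 ≈ -8.7368e+5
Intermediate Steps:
(-2840 + 3655)*(-1072 + 1/1063) = 815*(-1072 + 1/1063) = 815*(-1139535/1063) = -928721025/1063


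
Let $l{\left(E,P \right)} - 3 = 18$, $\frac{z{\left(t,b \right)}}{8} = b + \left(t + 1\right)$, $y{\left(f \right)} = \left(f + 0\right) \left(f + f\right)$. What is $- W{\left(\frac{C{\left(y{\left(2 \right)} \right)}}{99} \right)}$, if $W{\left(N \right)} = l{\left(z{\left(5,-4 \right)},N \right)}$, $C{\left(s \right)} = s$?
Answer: $-21$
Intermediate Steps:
$y{\left(f \right)} = 2 f^{2}$ ($y{\left(f \right)} = f 2 f = 2 f^{2}$)
$z{\left(t,b \right)} = 8 + 8 b + 8 t$ ($z{\left(t,b \right)} = 8 \left(b + \left(t + 1\right)\right) = 8 \left(b + \left(1 + t\right)\right) = 8 \left(1 + b + t\right) = 8 + 8 b + 8 t$)
$l{\left(E,P \right)} = 21$ ($l{\left(E,P \right)} = 3 + 18 = 21$)
$W{\left(N \right)} = 21$
$- W{\left(\frac{C{\left(y{\left(2 \right)} \right)}}{99} \right)} = \left(-1\right) 21 = -21$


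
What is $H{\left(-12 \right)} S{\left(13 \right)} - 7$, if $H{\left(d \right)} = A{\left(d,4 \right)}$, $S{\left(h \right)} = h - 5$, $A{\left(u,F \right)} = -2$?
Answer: $-23$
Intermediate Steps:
$S{\left(h \right)} = -5 + h$
$H{\left(d \right)} = -2$
$H{\left(-12 \right)} S{\left(13 \right)} - 7 = - 2 \left(-5 + 13\right) - 7 = \left(-2\right) 8 - 7 = -16 - 7 = -23$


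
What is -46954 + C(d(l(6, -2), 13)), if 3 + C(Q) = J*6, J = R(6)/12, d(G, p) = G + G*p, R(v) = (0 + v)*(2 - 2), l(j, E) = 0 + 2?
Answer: -46957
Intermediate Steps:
l(j, E) = 2
R(v) = 0 (R(v) = v*0 = 0)
J = 0 (J = 0/12 = 0*(1/12) = 0)
C(Q) = -3 (C(Q) = -3 + 0*6 = -3 + 0 = -3)
-46954 + C(d(l(6, -2), 13)) = -46954 - 3 = -46957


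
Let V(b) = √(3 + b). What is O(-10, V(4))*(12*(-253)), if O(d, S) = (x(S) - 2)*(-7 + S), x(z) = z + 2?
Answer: -21252 + 21252*√7 ≈ 34976.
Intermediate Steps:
x(z) = 2 + z
O(d, S) = S*(-7 + S) (O(d, S) = ((2 + S) - 2)*(-7 + S) = S*(-7 + S))
O(-10, V(4))*(12*(-253)) = (√(3 + 4)*(-7 + √(3 + 4)))*(12*(-253)) = (√7*(-7 + √7))*(-3036) = -3036*√7*(-7 + √7)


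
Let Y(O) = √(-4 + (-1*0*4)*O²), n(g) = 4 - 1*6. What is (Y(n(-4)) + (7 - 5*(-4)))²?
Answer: 725 + 108*I ≈ 725.0 + 108.0*I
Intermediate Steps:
n(g) = -2 (n(g) = 4 - 6 = -2)
Y(O) = 2*I (Y(O) = √(-4 + (0*4)*O²) = √(-4 + 0*O²) = √(-4 + 0) = √(-4) = 2*I)
(Y(n(-4)) + (7 - 5*(-4)))² = (2*I + (7 - 5*(-4)))² = (2*I + (7 + 20))² = (2*I + 27)² = (27 + 2*I)²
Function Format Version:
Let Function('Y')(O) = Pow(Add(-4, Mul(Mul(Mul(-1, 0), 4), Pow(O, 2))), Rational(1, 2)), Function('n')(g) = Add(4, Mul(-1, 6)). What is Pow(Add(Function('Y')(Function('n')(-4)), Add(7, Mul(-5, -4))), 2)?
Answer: Add(725, Mul(108, I)) ≈ Add(725.00, Mul(108.00, I))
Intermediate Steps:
Function('n')(g) = -2 (Function('n')(g) = Add(4, -6) = -2)
Function('Y')(O) = Mul(2, I) (Function('Y')(O) = Pow(Add(-4, Mul(Mul(0, 4), Pow(O, 2))), Rational(1, 2)) = Pow(Add(-4, Mul(0, Pow(O, 2))), Rational(1, 2)) = Pow(Add(-4, 0), Rational(1, 2)) = Pow(-4, Rational(1, 2)) = Mul(2, I))
Pow(Add(Function('Y')(Function('n')(-4)), Add(7, Mul(-5, -4))), 2) = Pow(Add(Mul(2, I), Add(7, Mul(-5, -4))), 2) = Pow(Add(Mul(2, I), Add(7, 20)), 2) = Pow(Add(Mul(2, I), 27), 2) = Pow(Add(27, Mul(2, I)), 2)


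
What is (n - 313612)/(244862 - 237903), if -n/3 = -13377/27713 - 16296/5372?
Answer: -1667399160127/37000564583 ≈ -45.064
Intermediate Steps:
n = 56086317/5316937 (n = -3*(-13377/27713 - 16296/5372) = -3*(-13377*1/27713 - 16296*1/5372) = -3*(-1911/3959 - 4074/1343) = -3*(-18695439/5316937) = 56086317/5316937 ≈ 10.549)
(n - 313612)/(244862 - 237903) = (56086317/5316937 - 313612)/(244862 - 237903) = -1667399160127/5316937/6959 = -1667399160127/5316937*1/6959 = -1667399160127/37000564583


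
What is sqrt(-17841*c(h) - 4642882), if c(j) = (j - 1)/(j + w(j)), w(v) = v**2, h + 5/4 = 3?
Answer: I*sqrt(27544132462)/77 ≈ 2155.4*I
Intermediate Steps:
h = 7/4 (h = -5/4 + 3 = 7/4 ≈ 1.7500)
c(j) = (-1 + j)/(j + j**2) (c(j) = (j - 1)/(j + j**2) = (-1 + j)/(j + j**2))
sqrt(-17841*c(h) - 4642882) = sqrt(-17841*(-1 + 7/4)/(7/4*(1 + 7/4)) - 4642882) = sqrt(-71364*3/(7*11/4*4) - 4642882) = sqrt(-71364*4*3/(7*11*4) - 4642882) = sqrt(-17841*12/77 - 4642882) = sqrt(-214092/77 - 4642882) = sqrt(-357716006/77) = I*sqrt(27544132462)/77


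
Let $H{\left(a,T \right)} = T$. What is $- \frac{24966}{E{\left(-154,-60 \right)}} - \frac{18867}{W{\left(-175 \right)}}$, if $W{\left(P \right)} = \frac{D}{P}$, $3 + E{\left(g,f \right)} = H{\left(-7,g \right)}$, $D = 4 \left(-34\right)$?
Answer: $- \frac{514975449}{21352} \approx -24118.0$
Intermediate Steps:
$D = -136$
$E{\left(g,f \right)} = -3 + g$
$W{\left(P \right)} = - \frac{136}{P}$
$- \frac{24966}{E{\left(-154,-60 \right)}} - \frac{18867}{W{\left(-175 \right)}} = - \frac{24966}{-3 - 154} - \frac{18867}{\left(-136\right) \frac{1}{-175}} = - \frac{24966}{-157} - \frac{18867}{\left(-136\right) \left(- \frac{1}{175}\right)} = \left(-24966\right) \left(- \frac{1}{157}\right) - \frac{18867}{\frac{136}{175}} = \frac{24966}{157} - \frac{3301725}{136} = - \frac{514975449}{21352}$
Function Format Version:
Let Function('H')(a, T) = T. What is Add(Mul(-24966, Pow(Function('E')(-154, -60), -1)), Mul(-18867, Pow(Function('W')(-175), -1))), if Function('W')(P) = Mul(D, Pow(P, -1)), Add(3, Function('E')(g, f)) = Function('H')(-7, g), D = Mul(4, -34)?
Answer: Rational(-514975449, 21352) ≈ -24118.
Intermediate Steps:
D = -136
Function('E')(g, f) = Add(-3, g)
Function('W')(P) = Mul(-136, Pow(P, -1))
Add(Mul(-24966, Pow(Function('E')(-154, -60), -1)), Mul(-18867, Pow(Function('W')(-175), -1))) = Add(Mul(-24966, Pow(Add(-3, -154), -1)), Mul(-18867, Pow(Mul(-136, Pow(-175, -1)), -1))) = Add(Mul(-24966, Pow(-157, -1)), Mul(-18867, Pow(Mul(-136, Rational(-1, 175)), -1))) = Add(Mul(-24966, Rational(-1, 157)), Mul(-18867, Pow(Rational(136, 175), -1))) = Add(Rational(24966, 157), Mul(-18867, Rational(175, 136))) = Add(Rational(24966, 157), Rational(-3301725, 136)) = Rational(-514975449, 21352)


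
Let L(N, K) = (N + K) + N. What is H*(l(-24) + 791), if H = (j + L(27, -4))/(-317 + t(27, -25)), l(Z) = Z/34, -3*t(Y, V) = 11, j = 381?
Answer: -17371455/16354 ≈ -1062.2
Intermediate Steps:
t(Y, V) = -11/3 (t(Y, V) = -1/3*11 = -11/3)
l(Z) = Z/34 (l(Z) = Z*(1/34) = Z/34)
L(N, K) = K + 2*N (L(N, K) = (K + N) + N = K + 2*N)
H = -1293/962 (H = (381 + (-4 + 2*27))/(-317 - 11/3) = (381 + (-4 + 54))/(-962/3) = (381 + 50)*(-3/962) = 431*(-3/962) = -1293/962 ≈ -1.3441)
H*(l(-24) + 791) = -1293*((1/34)*(-24) + 791)/962 = -1293*(-12/17 + 791)/962 = -1293/962*13435/17 = -17371455/16354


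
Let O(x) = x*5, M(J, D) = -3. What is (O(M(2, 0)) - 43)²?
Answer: 3364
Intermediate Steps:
O(x) = 5*x
(O(M(2, 0)) - 43)² = (5*(-3) - 43)² = (-15 - 43)² = (-58)² = 3364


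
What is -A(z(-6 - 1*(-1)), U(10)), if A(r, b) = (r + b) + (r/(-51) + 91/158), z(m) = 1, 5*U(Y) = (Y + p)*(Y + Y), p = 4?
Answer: -463789/8058 ≈ -57.556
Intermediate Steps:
U(Y) = 2*Y*(4 + Y)/5 (U(Y) = ((Y + 4)*(Y + Y))/5 = ((4 + Y)*(2*Y))/5 = (2*Y*(4 + Y))/5 = 2*Y*(4 + Y)/5)
A(r, b) = 91/158 + b + 50*r/51 (A(r, b) = (b + r) + (r*(-1/51) + 91*(1/158)) = (b + r) + (-r/51 + 91/158) = (b + r) + (91/158 - r/51) = 91/158 + b + 50*r/51)
-A(z(-6 - 1*(-1)), U(10)) = -(91/158 + (2/5)*10*(4 + 10) + (50/51)*1) = -(91/158 + (2/5)*10*14 + 50/51) = -(91/158 + 56 + 50/51) = -1*463789/8058 = -463789/8058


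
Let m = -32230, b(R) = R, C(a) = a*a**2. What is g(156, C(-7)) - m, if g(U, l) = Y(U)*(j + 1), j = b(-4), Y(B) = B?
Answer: 31762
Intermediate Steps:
C(a) = a**3
j = -4
g(U, l) = -3*U (g(U, l) = U*(-4 + 1) = U*(-3) = -3*U)
g(156, C(-7)) - m = -3*156 - 1*(-32230) = -468 + 32230 = 31762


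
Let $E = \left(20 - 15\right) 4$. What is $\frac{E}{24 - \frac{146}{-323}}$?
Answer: $\frac{3230}{3949} \approx 0.81793$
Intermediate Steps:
$E = 20$ ($E = \left(20 - 15\right) 4 = 5 \cdot 4 = 20$)
$\frac{E}{24 - \frac{146}{-323}} = \frac{20}{24 - \frac{146}{-323}} = \frac{20}{24 - - \frac{146}{323}} = \frac{20}{24 + \frac{146}{323}} = \frac{20}{\frac{7898}{323}} = 20 \cdot \frac{323}{7898} = \frac{3230}{3949}$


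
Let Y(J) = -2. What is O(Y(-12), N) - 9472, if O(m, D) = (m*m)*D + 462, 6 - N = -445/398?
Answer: -1787324/199 ≈ -8981.5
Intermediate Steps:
N = 2833/398 (N = 6 - (-445)/398 = 6 - 1*(-445/398) = 6 + 445/398 = 2833/398 ≈ 7.1181)
O(m, D) = 462 + D*m² (O(m, D) = m²*D + 462 = D*m² + 462 = 462 + D*m²)
O(Y(-12), N) - 9472 = (462 + (2833/398)*(-2)²) - 9472 = (462 + (2833/398)*4) - 9472 = (462 + 5666/199) - 9472 = 97604/199 - 9472 = -1787324/199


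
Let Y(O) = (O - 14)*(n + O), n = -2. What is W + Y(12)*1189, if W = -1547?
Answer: -25327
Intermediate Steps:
Y(O) = (-14 + O)*(-2 + O) (Y(O) = (O - 14)*(-2 + O) = (-14 + O)*(-2 + O))
W + Y(12)*1189 = -1547 + (28 + 12² - 16*12)*1189 = -1547 + (28 + 144 - 192)*1189 = -1547 - 20*1189 = -1547 - 23780 = -25327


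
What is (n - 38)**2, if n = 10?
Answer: 784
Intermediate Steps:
(n - 38)**2 = (10 - 38)**2 = (-28)**2 = 784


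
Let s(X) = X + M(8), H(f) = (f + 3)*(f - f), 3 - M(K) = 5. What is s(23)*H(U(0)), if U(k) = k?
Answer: 0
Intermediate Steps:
M(K) = -2 (M(K) = 3 - 1*5 = 3 - 5 = -2)
H(f) = 0 (H(f) = (3 + f)*0 = 0)
s(X) = -2 + X (s(X) = X - 2 = -2 + X)
s(23)*H(U(0)) = (-2 + 23)*0 = 21*0 = 0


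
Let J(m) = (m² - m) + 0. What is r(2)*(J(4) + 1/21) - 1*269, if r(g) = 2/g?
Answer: -5396/21 ≈ -256.95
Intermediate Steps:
J(m) = m² - m
r(2)*(J(4) + 1/21) - 1*269 = (2/2)*(4*(-1 + 4) + 1/21) - 1*269 = (2*(½))*(4*3 + 1/21) - 269 = 1*(12 + 1/21) - 269 = 1*(253/21) - 269 = 253/21 - 269 = -5396/21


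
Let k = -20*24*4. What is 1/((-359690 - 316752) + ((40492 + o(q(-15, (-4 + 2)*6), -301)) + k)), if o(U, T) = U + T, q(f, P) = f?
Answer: -1/638186 ≈ -1.5669e-6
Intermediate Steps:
k = -1920 (k = -480*4 = -1920)
o(U, T) = T + U
1/((-359690 - 316752) + ((40492 + o(q(-15, (-4 + 2)*6), -301)) + k)) = 1/((-359690 - 316752) + ((40492 + (-301 - 15)) - 1920)) = 1/(-676442 + ((40492 - 316) - 1920)) = 1/(-676442 + (40176 - 1920)) = 1/(-676442 + 38256) = 1/(-638186) = -1/638186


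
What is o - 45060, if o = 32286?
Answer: -12774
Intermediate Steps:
o - 45060 = 32286 - 45060 = -12774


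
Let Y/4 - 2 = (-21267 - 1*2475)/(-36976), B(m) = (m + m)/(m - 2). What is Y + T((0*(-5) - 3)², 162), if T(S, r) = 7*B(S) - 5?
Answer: 108933/4622 ≈ 23.568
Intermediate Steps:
B(m) = 2*m/(-2 + m) (B(m) = (2*m)/(-2 + m) = 2*m/(-2 + m))
T(S, r) = -5 + 14*S/(-2 + S) (T(S, r) = 7*(2*S/(-2 + S)) - 5 = 14*S/(-2 + S) - 5 = -5 + 14*S/(-2 + S))
Y = 48847/4622 (Y = 8 + 4*((-21267 - 1*2475)/(-36976)) = 8 + 4*((-21267 - 2475)*(-1/36976)) = 8 + 4*(-23742*(-1/36976)) = 8 + 4*(11871/18488) = 8 + 11871/4622 = 48847/4622 ≈ 10.568)
Y + T((0*(-5) - 3)², 162) = 48847/4622 + (10 + 9*(0*(-5) - 3)²)/(-2 + (0*(-5) - 3)²) = 48847/4622 + (10 + 9*(0 - 3)²)/(-2 + (0 - 3)²) = 48847/4622 + (10 + 9*(-3)²)/(-2 + (-3)²) = 48847/4622 + (10 + 9*9)/(-2 + 9) = 48847/4622 + (10 + 81)/7 = 48847/4622 + (⅐)*91 = 48847/4622 + 13 = 108933/4622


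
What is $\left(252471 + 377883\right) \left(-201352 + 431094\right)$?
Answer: $144818788668$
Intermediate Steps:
$\left(252471 + 377883\right) \left(-201352 + 431094\right) = 630354 \cdot 229742 = 144818788668$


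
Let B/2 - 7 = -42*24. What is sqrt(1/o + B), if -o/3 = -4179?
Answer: I*sqrt(34963008689)/4179 ≈ 44.744*I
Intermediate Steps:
o = 12537 (o = -3*(-4179) = 12537)
B = -2002 (B = 14 + 2*(-42*24) = 14 + 2*(-1008) = 14 - 2016 = -2002)
sqrt(1/o + B) = sqrt(1/12537 - 2002) = sqrt(-25099073/12537) = I*sqrt(34963008689)/4179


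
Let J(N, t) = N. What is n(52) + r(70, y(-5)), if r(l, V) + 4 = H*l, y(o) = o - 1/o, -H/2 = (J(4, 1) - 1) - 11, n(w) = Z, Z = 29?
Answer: 1145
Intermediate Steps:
n(w) = 29
H = 16 (H = -2*((4 - 1) - 11) = -2*(3 - 11) = -2*(-8) = 16)
r(l, V) = -4 + 16*l
n(52) + r(70, y(-5)) = 29 + (-4 + 16*70) = 29 + (-4 + 1120) = 29 + 1116 = 1145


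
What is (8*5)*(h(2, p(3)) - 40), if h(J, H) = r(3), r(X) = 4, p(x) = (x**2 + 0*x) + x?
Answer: -1440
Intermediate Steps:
p(x) = x + x**2 (p(x) = (x**2 + 0) + x = x**2 + x = x + x**2)
h(J, H) = 4
(8*5)*(h(2, p(3)) - 40) = (8*5)*(4 - 40) = 40*(-36) = -1440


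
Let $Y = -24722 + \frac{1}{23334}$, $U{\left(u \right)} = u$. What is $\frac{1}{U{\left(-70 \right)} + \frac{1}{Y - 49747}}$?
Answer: $- \frac{1737659645}{121636198484} \approx -0.014286$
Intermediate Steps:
$Y = - \frac{576863147}{23334}$ ($Y = -24722 + \frac{1}{23334} = - \frac{576863147}{23334} \approx -24722.0$)
$\frac{1}{U{\left(-70 \right)} + \frac{1}{Y - 49747}} = \frac{1}{-70 + \frac{1}{- \frac{576863147}{23334} - 49747}} = \frac{1}{-70 + \frac{1}{- \frac{1737659645}{23334}}} = \frac{1}{-70 - \frac{23334}{1737659645}} = \frac{1}{- \frac{121636198484}{1737659645}} = - \frac{1737659645}{121636198484}$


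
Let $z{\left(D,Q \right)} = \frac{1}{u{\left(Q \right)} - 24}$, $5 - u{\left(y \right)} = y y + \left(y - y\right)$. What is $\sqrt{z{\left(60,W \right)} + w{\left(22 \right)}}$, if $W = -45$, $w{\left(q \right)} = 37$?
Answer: $\frac{3 \sqrt{4293933}}{1022} \approx 6.0827$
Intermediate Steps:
$u{\left(y \right)} = 5 - y^{2}$ ($u{\left(y \right)} = 5 - \left(y y + \left(y - y\right)\right) = 5 - \left(y^{2} + 0\right) = 5 - y^{2}$)
$z{\left(D,Q \right)} = \frac{1}{-19 - Q^{2}}$ ($z{\left(D,Q \right)} = \frac{1}{\left(5 - Q^{2}\right) - 24} = \frac{1}{-19 - Q^{2}}$)
$\sqrt{z{\left(60,W \right)} + w{\left(22 \right)}} = \sqrt{- \frac{1}{19 + \left(-45\right)^{2}} + 37} = \sqrt{- \frac{1}{19 + 2025} + 37} = \sqrt{- \frac{1}{2044} + 37} = \sqrt{\frac{75627}{2044}} = \frac{3 \sqrt{4293933}}{1022}$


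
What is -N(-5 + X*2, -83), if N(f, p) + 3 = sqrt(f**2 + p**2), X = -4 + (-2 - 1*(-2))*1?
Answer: 3 - sqrt(7058) ≈ -81.012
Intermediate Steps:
X = -4 (X = -4 + (-2 + 2)*1 = -4 + 0*1 = -4 + 0 = -4)
N(f, p) = -3 + sqrt(f**2 + p**2)
-N(-5 + X*2, -83) = -(-3 + sqrt((-5 - 4*2)**2 + (-83)**2)) = -(-3 + sqrt((-5 - 8)**2 + 6889)) = -(-3 + sqrt((-13)**2 + 6889)) = -(-3 + sqrt(169 + 6889)) = -(-3 + sqrt(7058)) = 3 - sqrt(7058)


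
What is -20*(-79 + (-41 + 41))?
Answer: 1580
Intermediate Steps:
-20*(-79 + (-41 + 41)) = -20*(-79 + 0) = -20*(-79) = 1580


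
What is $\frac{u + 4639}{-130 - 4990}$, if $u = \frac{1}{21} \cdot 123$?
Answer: $- \frac{16257}{17920} \approx -0.9072$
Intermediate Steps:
$u = \frac{41}{7}$ ($u = \frac{1}{21} \cdot 123 = \frac{41}{7} \approx 5.8571$)
$\frac{u + 4639}{-130 - 4990} = \frac{\frac{41}{7} + 4639}{-130 - 4990} = \frac{32514}{7 \left(-5120\right)} = \frac{32514}{7} \left(- \frac{1}{5120}\right) = - \frac{16257}{17920}$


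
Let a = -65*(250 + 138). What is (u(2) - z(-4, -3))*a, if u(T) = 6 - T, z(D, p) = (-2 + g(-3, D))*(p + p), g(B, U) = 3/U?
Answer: 315250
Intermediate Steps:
z(D, p) = 2*p*(-2 + 3/D) (z(D, p) = (-2 + 3/D)*(p + p) = (-2 + 3/D)*(2*p) = 2*p*(-2 + 3/D))
a = -25220 (a = -65*388 = -25220)
(u(2) - z(-4, -3))*a = ((6 - 1*2) - (-4*(-3) + 6*(-3)/(-4)))*(-25220) = ((6 - 2) - (12 + 6*(-3)*(-¼)))*(-25220) = (4 - (12 + 9/2))*(-25220) = (4 - 1*33/2)*(-25220) = (4 - 33/2)*(-25220) = -25/2*(-25220) = 315250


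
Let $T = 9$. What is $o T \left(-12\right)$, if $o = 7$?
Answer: $-756$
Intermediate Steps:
$o T \left(-12\right) = 7 \cdot 9 \left(-12\right) = 63 \left(-12\right) = -756$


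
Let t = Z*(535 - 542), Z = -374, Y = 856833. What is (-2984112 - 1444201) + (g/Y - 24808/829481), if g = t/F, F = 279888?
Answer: -3701248647275471490197/835814591759448 ≈ -4.4283e+6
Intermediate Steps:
t = 2618 (t = -374*(535 - 542) = -374*(-7) = 2618)
g = 11/1176 (g = 2618/279888 = 2618*(1/279888) = 11/1176 ≈ 0.0093537)
(-2984112 - 1444201) + (g/Y - 24808/829481) = (-2984112 - 1444201) + ((11/1176)/856833 - 24808/829481) = -4428313 + ((11/1176)*(1/856833) - 24808*1/829481) = -4428313 + (11/1007635608 - 24808/829481) = -4428313 - 24997415038973/835814591759448 = -3701248647275471490197/835814591759448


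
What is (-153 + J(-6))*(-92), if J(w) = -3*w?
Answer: 12420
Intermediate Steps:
(-153 + J(-6))*(-92) = (-153 - 3*(-6))*(-92) = (-153 + 18)*(-92) = -135*(-92) = 12420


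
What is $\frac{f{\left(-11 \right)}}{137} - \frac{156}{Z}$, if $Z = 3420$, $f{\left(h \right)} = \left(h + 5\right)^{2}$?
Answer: $\frac{8479}{39045} \approx 0.21716$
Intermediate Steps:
$f{\left(h \right)} = \left(5 + h\right)^{2}$
$\frac{f{\left(-11 \right)}}{137} - \frac{156}{Z} = \frac{\left(5 - 11\right)^{2}}{137} - \frac{156}{3420} = \left(-6\right)^{2} \cdot \frac{1}{137} - \frac{13}{285} = 36 \cdot \frac{1}{137} - \frac{13}{285} = \frac{36}{137} - \frac{13}{285} = \frac{8479}{39045}$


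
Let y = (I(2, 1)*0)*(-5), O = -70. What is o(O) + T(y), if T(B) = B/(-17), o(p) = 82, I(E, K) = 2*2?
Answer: 82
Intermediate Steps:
I(E, K) = 4
y = 0 (y = (4*0)*(-5) = 0*(-5) = 0)
T(B) = -B/17 (T(B) = B*(-1/17) = -B/17)
o(O) + T(y) = 82 - 1/17*0 = 82 + 0 = 82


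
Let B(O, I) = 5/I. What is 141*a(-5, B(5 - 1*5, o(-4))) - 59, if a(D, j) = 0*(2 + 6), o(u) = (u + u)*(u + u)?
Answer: -59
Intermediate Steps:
o(u) = 4*u**2 (o(u) = (2*u)*(2*u) = 4*u**2)
a(D, j) = 0 (a(D, j) = 0*8 = 0)
141*a(-5, B(5 - 1*5, o(-4))) - 59 = 141*0 - 59 = 0 - 59 = -59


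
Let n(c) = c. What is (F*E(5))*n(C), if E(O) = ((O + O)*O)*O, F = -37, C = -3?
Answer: 27750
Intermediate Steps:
E(O) = 2*O³ (E(O) = ((2*O)*O)*O = (2*O²)*O = 2*O³)
(F*E(5))*n(C) = -74*5³*(-3) = -74*125*(-3) = -37*250*(-3) = -9250*(-3) = 27750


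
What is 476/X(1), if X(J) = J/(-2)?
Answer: -952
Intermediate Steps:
X(J) = -J/2 (X(J) = J*(-1/2) = -J/2)
476/X(1) = 476/((-1/2*1)) = 476/(-1/2) = 476*(-2) = -952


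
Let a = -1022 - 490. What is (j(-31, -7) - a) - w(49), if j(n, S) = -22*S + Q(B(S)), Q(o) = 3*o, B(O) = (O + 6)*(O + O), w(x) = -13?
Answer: 1721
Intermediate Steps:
a = -1512
B(O) = 2*O*(6 + O) (B(O) = (6 + O)*(2*O) = 2*O*(6 + O))
j(n, S) = -22*S + 6*S*(6 + S) (j(n, S) = -22*S + 3*(2*S*(6 + S)) = -22*S + 6*S*(6 + S))
(j(-31, -7) - a) - w(49) = (2*(-7)*(7 + 3*(-7)) - 1*(-1512)) - 1*(-13) = (2*(-7)*(7 - 21) + 1512) + 13 = (2*(-7)*(-14) + 1512) + 13 = (196 + 1512) + 13 = 1708 + 13 = 1721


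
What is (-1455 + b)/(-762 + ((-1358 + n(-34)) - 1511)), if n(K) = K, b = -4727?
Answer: 6182/3665 ≈ 1.6868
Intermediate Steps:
(-1455 + b)/(-762 + ((-1358 + n(-34)) - 1511)) = (-1455 - 4727)/(-762 + ((-1358 - 34) - 1511)) = -6182/(-762 + (-1392 - 1511)) = -6182/(-762 - 2903) = -6182/(-3665) = -6182*(-1/3665) = 6182/3665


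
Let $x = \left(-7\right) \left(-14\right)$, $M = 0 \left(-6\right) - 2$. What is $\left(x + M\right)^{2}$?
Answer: $9216$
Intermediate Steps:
$M = -2$ ($M = 0 - 2 = -2$)
$x = 98$
$\left(x + M\right)^{2} = \left(98 - 2\right)^{2} = 96^{2} = 9216$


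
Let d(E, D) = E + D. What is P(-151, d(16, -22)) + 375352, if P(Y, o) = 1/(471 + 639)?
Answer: 416640721/1110 ≈ 3.7535e+5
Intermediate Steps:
d(E, D) = D + E
P(Y, o) = 1/1110
P(-151, d(16, -22)) + 375352 = 1/1110 + 375352 = 416640721/1110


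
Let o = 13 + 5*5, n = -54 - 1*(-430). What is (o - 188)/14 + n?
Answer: 2557/7 ≈ 365.29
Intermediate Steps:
n = 376 (n = -54 + 430 = 376)
o = 38 (o = 13 + 25 = 38)
(o - 188)/14 + n = (38 - 188)/14 + 376 = (1/14)*(-150) + 376 = -75/7 + 376 = 2557/7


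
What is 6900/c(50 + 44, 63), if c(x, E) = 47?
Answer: 6900/47 ≈ 146.81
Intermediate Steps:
6900/c(50 + 44, 63) = 6900/47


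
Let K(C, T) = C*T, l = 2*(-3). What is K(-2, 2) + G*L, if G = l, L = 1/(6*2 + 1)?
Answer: -58/13 ≈ -4.4615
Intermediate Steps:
l = -6
L = 1/13 (L = 1/(12 + 1) = 1/13 ≈ 0.076923)
G = -6
K(-2, 2) + G*L = -2*2 - 6*1/13 = -4 - 6/13 = -58/13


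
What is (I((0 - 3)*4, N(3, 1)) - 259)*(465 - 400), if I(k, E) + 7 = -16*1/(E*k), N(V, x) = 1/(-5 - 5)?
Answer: -54470/3 ≈ -18157.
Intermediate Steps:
N(V, x) = -⅒ (N(V, x) = 1/(-10) = -⅒)
I(k, E) = -7 - 16/(E*k) (I(k, E) = -7 - 16*1/(E*k) = -7 - 16/(E*k))
(I((0 - 3)*4, N(3, 1)) - 259)*(465 - 400) = ((-7 - 16/((-⅒)*((0 - 3)*4))) - 259)*(465 - 400) = ((-7 - 16*(-10)/(-3*4)) - 259)*65 = ((-7 - 16*(-10)/(-12)) - 259)*65 = ((-7 - 16*(-10)*(-1/12)) - 259)*65 = ((-7 - 40/3) - 259)*65 = (-61/3 - 259)*65 = -838/3*65 = -54470/3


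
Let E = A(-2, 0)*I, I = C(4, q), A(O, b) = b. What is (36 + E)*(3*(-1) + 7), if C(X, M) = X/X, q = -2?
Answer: 144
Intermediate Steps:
C(X, M) = 1
I = 1
E = 0 (E = 0*1 = 0)
(36 + E)*(3*(-1) + 7) = (36 + 0)*(3*(-1) + 7) = 36*(-3 + 7) = 36*4 = 144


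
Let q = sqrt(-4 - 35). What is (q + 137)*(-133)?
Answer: -18221 - 133*I*sqrt(39) ≈ -18221.0 - 830.58*I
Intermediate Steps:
q = I*sqrt(39) (q = sqrt(-39) = I*sqrt(39) ≈ 6.245*I)
(q + 137)*(-133) = (I*sqrt(39) + 137)*(-133) = (137 + I*sqrt(39))*(-133) = -18221 - 133*I*sqrt(39)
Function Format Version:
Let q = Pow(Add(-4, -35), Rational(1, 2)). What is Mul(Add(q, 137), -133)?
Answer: Add(-18221, Mul(-133, I, Pow(39, Rational(1, 2)))) ≈ Add(-18221., Mul(-830.58, I))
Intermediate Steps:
q = Mul(I, Pow(39, Rational(1, 2))) (q = Pow(-39, Rational(1, 2)) = Mul(I, Pow(39, Rational(1, 2))) ≈ Mul(6.2450, I))
Mul(Add(q, 137), -133) = Mul(Add(Mul(I, Pow(39, Rational(1, 2))), 137), -133) = Mul(Add(137, Mul(I, Pow(39, Rational(1, 2)))), -133) = Add(-18221, Mul(-133, I, Pow(39, Rational(1, 2))))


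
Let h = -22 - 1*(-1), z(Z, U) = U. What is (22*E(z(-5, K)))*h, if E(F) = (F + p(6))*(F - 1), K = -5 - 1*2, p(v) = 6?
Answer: -3696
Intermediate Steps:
K = -7 (K = -5 - 2 = -7)
h = -21 (h = -22 + 1 = -21)
E(F) = (-1 + F)*(6 + F) (E(F) = (F + 6)*(F - 1) = (6 + F)*(-1 + F) = (-1 + F)*(6 + F))
(22*E(z(-5, K)))*h = (22*(-6 + (-7)² + 5*(-7)))*(-21) = (22*(-6 + 49 - 35))*(-21) = (22*8)*(-21) = 176*(-21) = -3696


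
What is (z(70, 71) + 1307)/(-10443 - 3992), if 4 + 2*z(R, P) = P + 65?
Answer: -1373/14435 ≈ -0.095116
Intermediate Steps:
z(R, P) = 61/2 + P/2 (z(R, P) = -2 + (P + 65)/2 = -2 + (65 + P)/2 = -2 + (65/2 + P/2) = 61/2 + P/2)
(z(70, 71) + 1307)/(-10443 - 3992) = ((61/2 + (1/2)*71) + 1307)/(-10443 - 3992) = ((61/2 + 71/2) + 1307)/(-14435) = (66 + 1307)*(-1/14435) = 1373*(-1/14435) = -1373/14435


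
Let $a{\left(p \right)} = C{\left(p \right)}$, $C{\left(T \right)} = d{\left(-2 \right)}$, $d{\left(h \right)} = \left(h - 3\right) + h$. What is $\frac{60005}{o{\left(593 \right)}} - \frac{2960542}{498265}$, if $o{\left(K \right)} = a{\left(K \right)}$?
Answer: $- \frac{29919115119}{3487855} \approx -8578.1$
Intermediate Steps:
$d{\left(h \right)} = -3 + 2 h$ ($d{\left(h \right)} = \left(-3 + h\right) + h = -3 + 2 h$)
$C{\left(T \right)} = -7$ ($C{\left(T \right)} = -3 + 2 \left(-2\right) = -3 - 4 = -7$)
$a{\left(p \right)} = -7$
$o{\left(K \right)} = -7$
$\frac{60005}{o{\left(593 \right)}} - \frac{2960542}{498265} = \frac{60005}{-7} - \frac{2960542}{498265} = 60005 \left(- \frac{1}{7}\right) - \frac{2960542}{498265} = - \frac{60005}{7} - \frac{2960542}{498265} = - \frac{29919115119}{3487855}$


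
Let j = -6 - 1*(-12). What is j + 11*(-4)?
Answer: -38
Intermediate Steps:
j = 6 (j = -6 + 12 = 6)
j + 11*(-4) = 6 + 11*(-4) = 6 - 44 = -38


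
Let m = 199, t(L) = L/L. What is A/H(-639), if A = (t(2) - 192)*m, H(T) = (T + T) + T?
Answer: 38009/1917 ≈ 19.827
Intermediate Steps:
t(L) = 1
H(T) = 3*T (H(T) = 2*T + T = 3*T)
A = -38009 (A = (1 - 192)*199 = -191*199 = -38009)
A/H(-639) = -38009/(3*(-639)) = -38009/(-1917) = -38009*(-1/1917) = 38009/1917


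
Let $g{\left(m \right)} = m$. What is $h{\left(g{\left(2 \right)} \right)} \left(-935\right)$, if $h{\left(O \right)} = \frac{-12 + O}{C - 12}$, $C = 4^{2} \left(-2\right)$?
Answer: $- \frac{425}{2} \approx -212.5$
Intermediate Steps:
$C = -32$ ($C = 16 \left(-2\right) = -32$)
$h{\left(O \right)} = \frac{3}{11} - \frac{O}{44}$ ($h{\left(O \right)} = \frac{-12 + O}{-32 - 12} = \frac{-12 + O}{-44} = \left(-12 + O\right) \left(- \frac{1}{44}\right) = \frac{3}{11} - \frac{O}{44}$)
$h{\left(g{\left(2 \right)} \right)} \left(-935\right) = \left(\frac{3}{11} - \frac{1}{22}\right) \left(-935\right) = \frac{5}{22} \left(-935\right) = - \frac{425}{2}$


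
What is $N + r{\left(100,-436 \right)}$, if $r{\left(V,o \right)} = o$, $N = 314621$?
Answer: $314185$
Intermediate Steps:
$N + r{\left(100,-436 \right)} = 314621 - 436 = 314185$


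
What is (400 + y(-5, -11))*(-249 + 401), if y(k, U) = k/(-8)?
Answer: 60895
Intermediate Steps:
y(k, U) = -k/8 (y(k, U) = k*(-⅛) = -k/8)
(400 + y(-5, -11))*(-249 + 401) = (400 - ⅛*(-5))*(-249 + 401) = (400 + 5/8)*152 = (3205/8)*152 = 60895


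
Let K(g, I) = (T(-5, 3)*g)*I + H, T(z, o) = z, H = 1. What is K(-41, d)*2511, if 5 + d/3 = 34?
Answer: 44786196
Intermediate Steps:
d = 87 (d = -15 + 3*34 = -15 + 102 = 87)
K(g, I) = 1 - 5*I*g (K(g, I) = (-5*g)*I + 1 = -5*I*g + 1 = 1 - 5*I*g)
K(-41, d)*2511 = (1 - 5*87*(-41))*2511 = (1 + 17835)*2511 = 17836*2511 = 44786196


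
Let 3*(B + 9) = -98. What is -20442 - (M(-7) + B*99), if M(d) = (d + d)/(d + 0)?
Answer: -16319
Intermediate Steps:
B = -125/3 (B = -9 + (1/3)*(-98) = -9 - 98/3 = -125/3 ≈ -41.667)
M(d) = 2 (M(d) = (2*d)/d = 2)
-20442 - (M(-7) + B*99) = -20442 - (2 - 125/3*99) = -20442 - (2 - 4125) = -20442 - 1*(-4123) = -20442 + 4123 = -16319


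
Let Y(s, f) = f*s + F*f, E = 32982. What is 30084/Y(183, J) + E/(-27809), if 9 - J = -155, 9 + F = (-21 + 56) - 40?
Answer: -19380789/192688561 ≈ -0.10058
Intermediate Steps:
F = -14 (F = -9 + ((-21 + 56) - 40) = -9 + (35 - 40) = -9 - 5 = -14)
J = 164 (J = 9 - 1*(-155) = 9 + 155 = 164)
Y(s, f) = -14*f + f*s (Y(s, f) = f*s - 14*f = -14*f + f*s)
30084/Y(183, J) + E/(-27809) = 30084/((164*(-14 + 183))) + 32982/(-27809) = 30084/((164*169)) + 32982*(-1/27809) = 30084/27716 - 32982/27809 = 30084*(1/27716) - 32982/27809 = 7521/6929 - 32982/27809 = -19380789/192688561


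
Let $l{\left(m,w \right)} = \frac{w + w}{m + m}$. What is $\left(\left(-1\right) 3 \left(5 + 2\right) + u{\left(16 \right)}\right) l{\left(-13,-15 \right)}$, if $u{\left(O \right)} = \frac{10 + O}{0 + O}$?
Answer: $- \frac{2325}{104} \approx -22.356$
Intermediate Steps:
$u{\left(O \right)} = \frac{10 + O}{O}$
$l{\left(m,w \right)} = \frac{w}{m}$ ($l{\left(m,w \right)} = \frac{2 w}{2 m} = 2 w \frac{1}{2 m} = \frac{w}{m}$)
$\left(\left(-1\right) 3 \left(5 + 2\right) + u{\left(16 \right)}\right) l{\left(-13,-15 \right)} = \left(\left(-1\right) 3 \left(5 + 2\right) + \frac{10 + 16}{16}\right) \left(- \frac{15}{-13}\right) = \left(\left(-3\right) 7 + \frac{1}{16} \cdot 26\right) \left(\left(-15\right) \left(- \frac{1}{13}\right)\right) = \left(-21 + \frac{13}{8}\right) \frac{15}{13} = \left(- \frac{155}{8}\right) \frac{15}{13} = - \frac{2325}{104}$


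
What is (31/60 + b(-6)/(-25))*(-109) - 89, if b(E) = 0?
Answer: -8719/60 ≈ -145.32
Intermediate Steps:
(31/60 + b(-6)/(-25))*(-109) - 89 = (31/60 + 0/(-25))*(-109) - 89 = (31*(1/60) + 0*(-1/25))*(-109) - 89 = (31/60 + 0)*(-109) - 89 = (31/60)*(-109) - 89 = -3379/60 - 89 = -8719/60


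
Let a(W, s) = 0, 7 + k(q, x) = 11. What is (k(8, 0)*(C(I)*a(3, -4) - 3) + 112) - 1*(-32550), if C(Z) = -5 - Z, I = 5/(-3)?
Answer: 32650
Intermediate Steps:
k(q, x) = 4 (k(q, x) = -7 + 11 = 4)
I = -5/3 (I = 5*(-1/3) = -5/3 ≈ -1.6667)
(k(8, 0)*(C(I)*a(3, -4) - 3) + 112) - 1*(-32550) = (4*((-5 - 1*(-5/3))*0 - 3) + 112) - 1*(-32550) = (4*((-5 + 5/3)*0 - 3) + 112) + 32550 = (4*(-10/3*0 - 3) + 112) + 32550 = (4*(0 - 3) + 112) + 32550 = (4*(-3) + 112) + 32550 = (-12 + 112) + 32550 = 100 + 32550 = 32650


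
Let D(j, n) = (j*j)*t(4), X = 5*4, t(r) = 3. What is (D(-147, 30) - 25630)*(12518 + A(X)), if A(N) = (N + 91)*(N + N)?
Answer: 664702726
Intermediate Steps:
X = 20
A(N) = 2*N*(91 + N) (A(N) = (91 + N)*(2*N) = 2*N*(91 + N))
D(j, n) = 3*j² (D(j, n) = (j*j)*3 = j²*3 = 3*j²)
(D(-147, 30) - 25630)*(12518 + A(X)) = (3*(-147)² - 25630)*(12518 + 2*20*(91 + 20)) = (3*21609 - 25630)*(12518 + 2*20*111) = (64827 - 25630)*(12518 + 4440) = 39197*16958 = 664702726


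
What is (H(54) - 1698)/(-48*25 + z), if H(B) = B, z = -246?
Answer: 274/241 ≈ 1.1369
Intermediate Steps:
(H(54) - 1698)/(-48*25 + z) = (54 - 1698)/(-48*25 - 246) = -1644/(-1200 - 246) = -1644/(-1446) = -1644*(-1/1446) = 274/241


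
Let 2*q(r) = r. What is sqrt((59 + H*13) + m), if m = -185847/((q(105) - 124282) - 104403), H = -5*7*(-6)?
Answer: sqrt(583325543204435)/457265 ≈ 52.819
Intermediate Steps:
q(r) = r/2
H = 210 (H = -35*(-6) = 210)
m = 371694/457265 (m = -185847/(((1/2)*105 - 124282) - 104403) = -185847/((105/2 - 124282) - 104403) = -185847/(-248459/2 - 104403) = -185847/(-457265/2) = -185847*(-2/457265) = 371694/457265 ≈ 0.81286)
sqrt((59 + H*13) + m) = sqrt((59 + 210*13) + 371694/457265) = sqrt((59 + 2730) + 371694/457265) = sqrt(2789 + 371694/457265) = sqrt(1275683779/457265) = sqrt(583325543204435)/457265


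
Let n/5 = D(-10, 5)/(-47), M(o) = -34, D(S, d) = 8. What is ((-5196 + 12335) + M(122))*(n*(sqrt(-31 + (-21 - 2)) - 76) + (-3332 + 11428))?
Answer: 2725136960/47 - 852600*I*sqrt(6)/47 ≈ 5.7982e+7 - 44435.0*I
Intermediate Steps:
n = -40/47 (n = 5*(8/(-47)) = 5*(8*(-1/47)) = 5*(-8/47) = -40/47 ≈ -0.85106)
((-5196 + 12335) + M(122))*(n*(sqrt(-31 + (-21 - 2)) - 76) + (-3332 + 11428)) = ((-5196 + 12335) - 34)*(-40*(sqrt(-31 + (-21 - 2)) - 76)/47 + (-3332 + 11428)) = (7139 - 34)*(-40*(sqrt(-31 - 23) - 76)/47 + 8096) = 7105*(-40*(sqrt(-54) - 76)/47 + 8096) = 7105*(-40*(3*I*sqrt(6) - 76)/47 + 8096) = 7105*(-40*(-76 + 3*I*sqrt(6))/47 + 8096) = 7105*((3040/47 - 120*I*sqrt(6)/47) + 8096) = 7105*(383552/47 - 120*I*sqrt(6)/47) = 2725136960/47 - 852600*I*sqrt(6)/47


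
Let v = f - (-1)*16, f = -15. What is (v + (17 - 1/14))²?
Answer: 63001/196 ≈ 321.43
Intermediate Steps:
v = 1 (v = -15 - (-1)*16 = -15 - 1*(-16) = -15 + 16 = 1)
(v + (17 - 1/14))² = (1 + (17 - 1/14))² = (1 + 237/14)² = (251/14)² = 63001/196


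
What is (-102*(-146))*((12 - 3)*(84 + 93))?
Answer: 23722956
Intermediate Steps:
(-102*(-146))*((12 - 3)*(84 + 93)) = 14892*(9*177) = 14892*1593 = 23722956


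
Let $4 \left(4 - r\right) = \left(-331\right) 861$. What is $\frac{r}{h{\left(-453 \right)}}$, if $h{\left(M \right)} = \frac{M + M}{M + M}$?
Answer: $\frac{285007}{4} \approx 71252.0$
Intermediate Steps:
$r = \frac{285007}{4}$ ($r = 4 - \frac{\left(-331\right) 861}{4} = 4 - - \frac{284991}{4} = 4 + \frac{284991}{4} = \frac{285007}{4} \approx 71252.0$)
$h{\left(M \right)} = 1$ ($h{\left(M \right)} = \frac{2 M}{2 M} = 2 M \frac{1}{2 M} = 1$)
$\frac{r}{h{\left(-453 \right)}} = \frac{285007}{4 \cdot 1} = \frac{285007}{4} \cdot 1 = \frac{285007}{4}$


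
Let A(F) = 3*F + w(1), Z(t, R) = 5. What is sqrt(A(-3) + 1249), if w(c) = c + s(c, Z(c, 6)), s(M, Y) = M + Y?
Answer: sqrt(1247) ≈ 35.313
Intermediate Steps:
w(c) = 5 + 2*c (w(c) = c + (c + 5) = c + (5 + c) = 5 + 2*c)
A(F) = 7 + 3*F (A(F) = 3*F + (5 + 2*1) = 3*F + (5 + 2) = 3*F + 7 = 7 + 3*F)
sqrt(A(-3) + 1249) = sqrt((7 + 3*(-3)) + 1249) = sqrt((7 - 9) + 1249) = sqrt(-2 + 1249) = sqrt(1247)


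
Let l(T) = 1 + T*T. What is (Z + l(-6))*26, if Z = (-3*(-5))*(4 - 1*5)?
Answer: 572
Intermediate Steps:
l(T) = 1 + T²
Z = -15 (Z = 15*(4 - 5) = 15*(-1) = -15)
(Z + l(-6))*26 = (-15 + (1 + (-6)²))*26 = (-15 + (1 + 36))*26 = (-15 + 37)*26 = 22*26 = 572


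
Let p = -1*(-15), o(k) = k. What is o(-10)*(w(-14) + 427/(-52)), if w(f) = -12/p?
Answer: 2343/26 ≈ 90.115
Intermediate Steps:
p = 15
w(f) = -4/5 (w(f) = -12/15 = -12*1/15 = -4/5)
o(-10)*(w(-14) + 427/(-52)) = -10*(-4/5 + 427/(-52)) = -10*(-4/5 + 427*(-1/52)) = -10*(-4/5 - 427/52) = -10*(-2343/260) = 2343/26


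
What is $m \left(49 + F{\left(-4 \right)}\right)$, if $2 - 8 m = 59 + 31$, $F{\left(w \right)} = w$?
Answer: $-495$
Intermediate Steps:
$m = -11$ ($m = \frac{1}{4} - \frac{59 + 31}{8} = \frac{1}{4} - \frac{45}{4} = -11$)
$m \left(49 + F{\left(-4 \right)}\right) = - 11 \left(49 - 4\right) = \left(-11\right) 45 = -495$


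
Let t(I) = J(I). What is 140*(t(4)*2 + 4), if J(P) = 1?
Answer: 840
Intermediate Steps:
t(I) = 1
140*(t(4)*2 + 4) = 140*(1*2 + 4) = 140*(2 + 4) = 140*6 = 840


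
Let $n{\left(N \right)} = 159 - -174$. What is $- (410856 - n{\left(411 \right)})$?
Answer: $-410523$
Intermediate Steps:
$n{\left(N \right)} = 333$ ($n{\left(N \right)} = 159 + 174 = 333$)
$- (410856 - n{\left(411 \right)}) = - (410856 - 333) = \left(-1\right) 410523 = -410523$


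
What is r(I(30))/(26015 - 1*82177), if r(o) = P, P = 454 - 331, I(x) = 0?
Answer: -123/56162 ≈ -0.0021901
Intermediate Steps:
P = 123
r(o) = 123
r(I(30))/(26015 - 1*82177) = 123/(26015 - 1*82177) = 123/(26015 - 82177) = 123/(-56162) = 123*(-1/56162) = -123/56162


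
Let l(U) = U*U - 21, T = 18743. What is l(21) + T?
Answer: 19163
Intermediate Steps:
l(U) = -21 + U² (l(U) = U² - 21 = -21 + U²)
l(21) + T = (-21 + 21²) + 18743 = (-21 + 441) + 18743 = 420 + 18743 = 19163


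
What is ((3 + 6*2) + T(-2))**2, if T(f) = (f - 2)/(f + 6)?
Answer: 196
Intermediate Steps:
T(f) = (-2 + f)/(6 + f)
((3 + 6*2) + T(-2))**2 = ((3 + 6*2) + (-2 - 2)/(6 - 2))**2 = ((3 + 12) - 4/4)**2 = (15 + (1/4)*(-4))**2 = (15 - 1)**2 = 14**2 = 196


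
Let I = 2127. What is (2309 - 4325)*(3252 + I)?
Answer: -10844064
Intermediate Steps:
(2309 - 4325)*(3252 + I) = (2309 - 4325)*(3252 + 2127) = -2016*5379 = -10844064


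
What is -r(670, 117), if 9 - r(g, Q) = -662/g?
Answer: -3346/335 ≈ -9.9881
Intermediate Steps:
r(g, Q) = 9 + 662/g (r(g, Q) = 9 - (-662)/g = 9 + 662/g)
-r(670, 117) = -(9 + 662/670) = -(9 + 662*(1/670)) = -(9 + 331/335) = -1*3346/335 = -3346/335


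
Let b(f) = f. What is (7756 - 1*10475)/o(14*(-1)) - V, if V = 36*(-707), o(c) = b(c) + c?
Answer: 715375/28 ≈ 25549.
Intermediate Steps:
o(c) = 2*c (o(c) = c + c = 2*c)
V = -25452
(7756 - 1*10475)/o(14*(-1)) - V = (7756 - 1*10475)/((2*(14*(-1)))) - 1*(-25452) = (7756 - 10475)/((2*(-14))) + 25452 = -2719/(-28) + 25452 = -2719*(-1/28) + 25452 = 2719/28 + 25452 = 715375/28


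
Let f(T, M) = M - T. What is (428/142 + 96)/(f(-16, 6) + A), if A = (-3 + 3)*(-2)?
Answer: 3515/781 ≈ 4.5006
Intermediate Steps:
A = 0 (A = 0*(-2) = 0)
(428/142 + 96)/(f(-16, 6) + A) = (428/142 + 96)/((6 - 1*(-16)) + 0) = (428*(1/142) + 96)/((6 + 16) + 0) = (214/71 + 96)/(22 + 0) = (7030/71)/22 = (7030/71)*(1/22) = 3515/781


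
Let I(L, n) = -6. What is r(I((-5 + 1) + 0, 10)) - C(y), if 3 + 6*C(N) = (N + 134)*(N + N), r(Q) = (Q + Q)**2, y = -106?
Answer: 6803/6 ≈ 1133.8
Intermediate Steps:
r(Q) = 4*Q**2 (r(Q) = (2*Q)**2 = 4*Q**2)
C(N) = -1/2 + N*(134 + N)/3 (C(N) = -1/2 + ((N + 134)*(N + N))/6 = -1/2 + ((134 + N)*(2*N))/6 = -1/2 + (2*N*(134 + N))/6 = -1/2 + N*(134 + N)/3)
r(I((-5 + 1) + 0, 10)) - C(y) = 4*(-6)**2 - (-1/2 + (1/3)*(-106)**2 + (134/3)*(-106)) = 4*36 - (-1/2 + (1/3)*11236 - 14204/3) = 144 - (-1/2 + 11236/3 - 14204/3) = 144 - 1*(-5939/6) = 144 + 5939/6 = 6803/6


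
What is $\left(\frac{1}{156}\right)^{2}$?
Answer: $\frac{1}{24336} \approx 4.1091 \cdot 10^{-5}$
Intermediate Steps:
$\left(\frac{1}{156}\right)^{2} = \frac{1}{24336}$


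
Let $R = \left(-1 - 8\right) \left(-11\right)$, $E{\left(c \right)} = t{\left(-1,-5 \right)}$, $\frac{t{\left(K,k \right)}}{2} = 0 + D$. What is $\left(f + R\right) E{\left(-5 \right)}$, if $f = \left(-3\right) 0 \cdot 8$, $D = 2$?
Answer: $396$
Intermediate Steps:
$f = 0$ ($f = 0 \cdot 8 = 0$)
$t{\left(K,k \right)} = 4$ ($t{\left(K,k \right)} = 2 \left(0 + 2\right) = 2 \cdot 2 = 4$)
$E{\left(c \right)} = 4$
$R = 99$ ($R = \left(-9\right) \left(-11\right) = 99$)
$\left(f + R\right) E{\left(-5 \right)} = \left(0 + 99\right) 4 = 99 \cdot 4 = 396$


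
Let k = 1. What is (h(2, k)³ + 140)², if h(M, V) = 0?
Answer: 19600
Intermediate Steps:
(h(2, k)³ + 140)² = (0³ + 140)² = (0 + 140)² = 140² = 19600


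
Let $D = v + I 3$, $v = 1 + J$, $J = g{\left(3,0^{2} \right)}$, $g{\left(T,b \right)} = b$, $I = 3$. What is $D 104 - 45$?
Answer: $995$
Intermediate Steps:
$J = 0$ ($J = 0^{2} = 0$)
$v = 1$ ($v = 1 + 0 = 1$)
$D = 10$ ($D = 1 + 3 \cdot 3 = 1 + 9 = 10$)
$D 104 - 45 = 10 \cdot 104 - 45 = 1040 - 45 = 995$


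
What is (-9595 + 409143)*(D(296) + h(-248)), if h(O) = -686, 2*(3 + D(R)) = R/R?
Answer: -275088798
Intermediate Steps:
D(R) = -5/2 (D(R) = -3 + (R/R)/2 = -3 + (½)*1 = -3 + ½ = -5/2)
(-9595 + 409143)*(D(296) + h(-248)) = (-9595 + 409143)*(-5/2 - 686) = 399548*(-1377/2) = -275088798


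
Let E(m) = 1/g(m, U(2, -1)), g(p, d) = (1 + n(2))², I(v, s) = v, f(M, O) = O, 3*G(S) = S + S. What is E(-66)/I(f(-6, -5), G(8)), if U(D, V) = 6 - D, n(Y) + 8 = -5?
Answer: -1/720 ≈ -0.0013889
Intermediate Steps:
n(Y) = -13 (n(Y) = -8 - 5 = -13)
G(S) = 2*S/3 (G(S) = (S + S)/3 = (2*S)/3 = 2*S/3)
g(p, d) = 144 (g(p, d) = (1 - 13)² = (-12)² = 144)
E(m) = 1/144
E(-66)/I(f(-6, -5), G(8)) = (1/144)/(-5) = (1/144)*(-⅕) = -1/720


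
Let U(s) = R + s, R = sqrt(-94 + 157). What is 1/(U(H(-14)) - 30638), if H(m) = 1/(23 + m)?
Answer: -2481669/76033093978 - 243*sqrt(7)/76033093978 ≈ -3.2648e-5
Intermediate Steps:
R = 3*sqrt(7) (R = sqrt(63) = 3*sqrt(7) ≈ 7.9373)
U(s) = s + 3*sqrt(7) (U(s) = 3*sqrt(7) + s = s + 3*sqrt(7))
1/(U(H(-14)) - 30638) = 1/((1/(23 - 14) + 3*sqrt(7)) - 30638) = 1/((1/9 + 3*sqrt(7)) - 30638) = 1/(-275741/9 + 3*sqrt(7))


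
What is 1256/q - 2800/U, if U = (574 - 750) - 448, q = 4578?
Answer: 141689/29757 ≈ 4.7615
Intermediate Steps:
U = -624 (U = -176 - 448 = -624)
1256/q - 2800/U = 1256/4578 - 2800/(-624) = 1256*(1/4578) - 2800*(-1/624) = 628/2289 + 175/39 = 141689/29757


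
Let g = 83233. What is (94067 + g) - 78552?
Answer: 98748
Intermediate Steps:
(94067 + g) - 78552 = (94067 + 83233) - 78552 = 177300 - 78552 = 98748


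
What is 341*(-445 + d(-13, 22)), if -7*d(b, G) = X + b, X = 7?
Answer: -1060169/7 ≈ -1.5145e+5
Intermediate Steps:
d(b, G) = -1 - b/7 (d(b, G) = -(7 + b)/7 = -1 - b/7)
341*(-445 + d(-13, 22)) = 341*(-445 + (-1 - ⅐*(-13))) = 341*(-445 + (-1 + 13/7)) = 341*(-445 + 6/7) = 341*(-3109/7) = -1060169/7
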